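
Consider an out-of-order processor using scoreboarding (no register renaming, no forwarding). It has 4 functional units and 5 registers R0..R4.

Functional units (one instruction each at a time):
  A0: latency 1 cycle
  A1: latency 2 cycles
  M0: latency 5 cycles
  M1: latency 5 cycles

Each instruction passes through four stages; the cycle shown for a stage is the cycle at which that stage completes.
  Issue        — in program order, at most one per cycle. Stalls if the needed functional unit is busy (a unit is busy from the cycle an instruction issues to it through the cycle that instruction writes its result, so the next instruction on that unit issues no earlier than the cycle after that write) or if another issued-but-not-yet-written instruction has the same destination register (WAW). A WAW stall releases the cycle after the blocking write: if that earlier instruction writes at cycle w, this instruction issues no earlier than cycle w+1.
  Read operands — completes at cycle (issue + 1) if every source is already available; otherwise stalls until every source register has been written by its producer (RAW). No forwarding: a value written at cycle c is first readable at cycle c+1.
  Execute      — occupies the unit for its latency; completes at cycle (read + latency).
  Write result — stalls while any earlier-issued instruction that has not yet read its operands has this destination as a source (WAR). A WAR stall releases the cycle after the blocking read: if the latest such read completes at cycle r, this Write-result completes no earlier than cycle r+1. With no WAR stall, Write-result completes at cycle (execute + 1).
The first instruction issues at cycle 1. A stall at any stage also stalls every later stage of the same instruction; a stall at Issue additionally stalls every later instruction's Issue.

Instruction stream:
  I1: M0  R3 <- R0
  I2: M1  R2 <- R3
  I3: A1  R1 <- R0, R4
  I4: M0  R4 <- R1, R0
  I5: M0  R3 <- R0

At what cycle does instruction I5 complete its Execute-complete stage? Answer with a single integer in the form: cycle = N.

1) issue 1, read 2, done 7, write 8
2) issue 2, read 9, done 14, write 15  <RAW R3: wait I1 write@8>
3) issue 3, read 4, done 6, write 7
4) issue 9, read 10, done 15, write 16  <struct: M0 busy until I1 writes@8>
5) issue 17, read 18, done 23, write 24  <struct: M0 busy until I4 writes@16>

cycle = 23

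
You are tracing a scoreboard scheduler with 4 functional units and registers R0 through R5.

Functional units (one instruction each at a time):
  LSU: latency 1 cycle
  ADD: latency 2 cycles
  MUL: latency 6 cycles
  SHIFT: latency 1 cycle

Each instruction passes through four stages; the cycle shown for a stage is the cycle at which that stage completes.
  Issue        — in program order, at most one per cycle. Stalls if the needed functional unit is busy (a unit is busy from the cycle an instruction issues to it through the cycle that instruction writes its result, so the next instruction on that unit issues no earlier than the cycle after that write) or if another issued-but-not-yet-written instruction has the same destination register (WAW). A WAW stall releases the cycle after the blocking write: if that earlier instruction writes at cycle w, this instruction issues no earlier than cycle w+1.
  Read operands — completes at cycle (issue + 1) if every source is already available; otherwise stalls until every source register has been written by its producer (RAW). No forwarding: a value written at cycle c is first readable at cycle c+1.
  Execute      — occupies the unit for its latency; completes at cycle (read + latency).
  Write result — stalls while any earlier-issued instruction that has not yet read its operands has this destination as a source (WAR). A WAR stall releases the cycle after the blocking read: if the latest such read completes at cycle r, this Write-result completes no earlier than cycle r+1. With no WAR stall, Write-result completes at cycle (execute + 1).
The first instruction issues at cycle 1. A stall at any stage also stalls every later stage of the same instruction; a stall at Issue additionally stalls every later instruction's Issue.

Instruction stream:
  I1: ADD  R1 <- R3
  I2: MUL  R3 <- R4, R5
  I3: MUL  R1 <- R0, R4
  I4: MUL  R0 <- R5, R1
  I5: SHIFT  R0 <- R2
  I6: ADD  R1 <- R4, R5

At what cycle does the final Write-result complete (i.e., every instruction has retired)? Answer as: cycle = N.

cycle 1: I1 dispatched to ADD
cycle 2: I1 operands ready · I2 dispatched to MUL
cycle 3: I2 operands ready
cycle 4: I1 complete
cycle 5: R1←I1
cycle 9: I2 complete
cycle 10: R3←I2
cycle 11: I3 dispatched to MUL
cycle 12: I3 operands ready
cycle 18: I3 complete
cycle 19: R1←I3
cycle 20: I4 dispatched to MUL
cycle 21: I4 operands ready
cycle 27: I4 complete
cycle 28: R0←I4
cycle 29: I5 dispatched to SHIFT
cycle 30: I5 operands ready · I6 dispatched to ADD
cycle 31: I5 complete · I6 operands ready
cycle 32: R0←I5
cycle 33: I6 complete
cycle 34: R1←I6

cycle = 34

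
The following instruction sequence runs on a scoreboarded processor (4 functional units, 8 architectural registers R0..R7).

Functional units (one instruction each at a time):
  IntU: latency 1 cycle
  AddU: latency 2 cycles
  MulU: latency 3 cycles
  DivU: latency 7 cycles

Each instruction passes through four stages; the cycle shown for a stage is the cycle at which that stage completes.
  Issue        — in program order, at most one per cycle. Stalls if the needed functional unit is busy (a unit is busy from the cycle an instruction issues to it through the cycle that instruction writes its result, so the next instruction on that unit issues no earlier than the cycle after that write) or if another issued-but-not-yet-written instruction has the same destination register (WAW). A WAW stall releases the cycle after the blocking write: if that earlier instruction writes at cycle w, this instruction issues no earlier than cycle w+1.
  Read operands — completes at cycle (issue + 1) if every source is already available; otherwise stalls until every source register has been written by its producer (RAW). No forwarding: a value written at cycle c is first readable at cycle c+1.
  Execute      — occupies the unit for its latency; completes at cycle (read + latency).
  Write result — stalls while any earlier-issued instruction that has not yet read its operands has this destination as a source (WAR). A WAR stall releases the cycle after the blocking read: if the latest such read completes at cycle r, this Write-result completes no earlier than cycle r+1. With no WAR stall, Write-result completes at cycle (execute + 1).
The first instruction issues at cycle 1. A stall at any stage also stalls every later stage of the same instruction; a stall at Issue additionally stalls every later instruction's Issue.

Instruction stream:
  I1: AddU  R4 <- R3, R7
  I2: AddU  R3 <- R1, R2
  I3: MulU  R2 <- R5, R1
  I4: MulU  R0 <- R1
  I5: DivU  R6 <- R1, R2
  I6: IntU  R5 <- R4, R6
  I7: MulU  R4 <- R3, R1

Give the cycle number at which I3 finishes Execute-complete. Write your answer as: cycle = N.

c1: I1 issues→AddU
c2: I1 reads
c4: I1 exec-done
c5: I1 writes R4
c6: I2 issues→AddU
c7: I2 reads; I3 issues→MulU
c8: I3 reads
c9: I2 exec-done
c10: I2 writes R3
c11: I3 exec-done
c12: I3 writes R2
c13: I4 issues→MulU
c14: I4 reads; I5 issues→DivU
c15: I5 reads; I6 issues→IntU
c17: I4 exec-done
c18: I4 writes R0
c19: I7 issues→MulU
c20: I7 reads
c22: I5 exec-done
c23: I5 writes R6; I7 exec-done
c24: I6 reads
c25: I6 exec-done; I7 writes R4
c26: I6 writes R5

cycle = 11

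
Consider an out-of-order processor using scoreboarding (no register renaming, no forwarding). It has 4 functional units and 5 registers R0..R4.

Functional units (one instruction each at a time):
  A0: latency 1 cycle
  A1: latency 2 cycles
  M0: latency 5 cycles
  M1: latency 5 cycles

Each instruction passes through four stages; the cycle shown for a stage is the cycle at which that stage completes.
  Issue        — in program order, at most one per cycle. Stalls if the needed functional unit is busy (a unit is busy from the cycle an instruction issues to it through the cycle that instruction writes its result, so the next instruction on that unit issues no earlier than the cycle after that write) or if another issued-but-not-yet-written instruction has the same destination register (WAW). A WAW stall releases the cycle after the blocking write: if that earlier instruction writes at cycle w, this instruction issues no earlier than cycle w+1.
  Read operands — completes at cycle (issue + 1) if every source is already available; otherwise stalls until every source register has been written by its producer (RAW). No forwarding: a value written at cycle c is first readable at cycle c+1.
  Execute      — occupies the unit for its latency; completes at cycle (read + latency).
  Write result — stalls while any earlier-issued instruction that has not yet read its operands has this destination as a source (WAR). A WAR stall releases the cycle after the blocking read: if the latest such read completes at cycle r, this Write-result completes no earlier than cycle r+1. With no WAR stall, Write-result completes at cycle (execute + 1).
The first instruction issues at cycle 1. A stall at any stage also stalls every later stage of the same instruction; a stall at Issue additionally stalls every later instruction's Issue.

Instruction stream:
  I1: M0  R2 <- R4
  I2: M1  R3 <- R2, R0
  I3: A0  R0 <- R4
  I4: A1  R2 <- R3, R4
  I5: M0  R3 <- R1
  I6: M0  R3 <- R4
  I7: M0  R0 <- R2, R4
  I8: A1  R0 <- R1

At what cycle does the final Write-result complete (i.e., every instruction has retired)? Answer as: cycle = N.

cycle = 44

I1  is:1  ro:2  ex:7  wr:8
I2  is:2  ro:9  ex:14  wr:15  — RAW R2: wait I1 write@8
I3  is:3  ro:4  ex:5  wr:10  — WAR R0: wait I2 read@9
I4  is:9  ro:16  ex:18  wr:19  — WAW R2: wait I1 write@8, RAW R3: wait I2 write@15
I5  is:16  ro:17  ex:22  wr:23  — WAW R3: wait I2 write@15
I6  is:24  ro:25  ex:30  wr:31  — struct: M0 busy until I5 writes@23
I7  is:32  ro:33  ex:38  wr:39  — struct: M0 busy until I6 writes@31
I8  is:40  ro:41  ex:43  wr:44  — WAW R0: wait I7 write@39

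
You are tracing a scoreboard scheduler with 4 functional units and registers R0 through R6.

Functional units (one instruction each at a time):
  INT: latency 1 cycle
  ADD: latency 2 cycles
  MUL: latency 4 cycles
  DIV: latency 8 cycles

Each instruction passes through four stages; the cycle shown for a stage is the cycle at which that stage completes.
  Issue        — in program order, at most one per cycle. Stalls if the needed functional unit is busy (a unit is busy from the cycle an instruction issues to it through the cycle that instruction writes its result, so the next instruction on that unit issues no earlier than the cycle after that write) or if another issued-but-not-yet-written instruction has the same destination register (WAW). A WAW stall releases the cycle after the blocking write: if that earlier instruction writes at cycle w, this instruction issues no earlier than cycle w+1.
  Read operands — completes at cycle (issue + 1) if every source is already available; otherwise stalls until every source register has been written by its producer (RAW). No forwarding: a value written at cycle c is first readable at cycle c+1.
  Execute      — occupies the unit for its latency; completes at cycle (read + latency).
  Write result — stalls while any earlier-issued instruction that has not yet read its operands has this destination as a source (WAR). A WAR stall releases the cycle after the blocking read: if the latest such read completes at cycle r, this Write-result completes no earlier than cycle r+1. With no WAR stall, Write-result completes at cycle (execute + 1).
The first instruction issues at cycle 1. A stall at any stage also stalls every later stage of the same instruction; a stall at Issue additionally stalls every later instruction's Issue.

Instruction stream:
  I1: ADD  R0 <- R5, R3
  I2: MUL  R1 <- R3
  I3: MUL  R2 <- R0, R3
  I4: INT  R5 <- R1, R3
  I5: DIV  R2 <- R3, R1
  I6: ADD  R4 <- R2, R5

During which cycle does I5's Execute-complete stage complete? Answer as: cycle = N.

I1  is:1  ro:2  ex:4  wr:5
I2  is:2  ro:3  ex:7  wr:8
I3  is:9  ro:10  ex:14  wr:15  — struct: MUL busy until I2 writes@8
I4  is:10  ro:11  ex:12  wr:13
I5  is:16  ro:17  ex:25  wr:26  — WAW R2: wait I3 write@15
I6  is:17  ro:27  ex:29  wr:30  — RAW R2: wait I5 write@26

cycle = 25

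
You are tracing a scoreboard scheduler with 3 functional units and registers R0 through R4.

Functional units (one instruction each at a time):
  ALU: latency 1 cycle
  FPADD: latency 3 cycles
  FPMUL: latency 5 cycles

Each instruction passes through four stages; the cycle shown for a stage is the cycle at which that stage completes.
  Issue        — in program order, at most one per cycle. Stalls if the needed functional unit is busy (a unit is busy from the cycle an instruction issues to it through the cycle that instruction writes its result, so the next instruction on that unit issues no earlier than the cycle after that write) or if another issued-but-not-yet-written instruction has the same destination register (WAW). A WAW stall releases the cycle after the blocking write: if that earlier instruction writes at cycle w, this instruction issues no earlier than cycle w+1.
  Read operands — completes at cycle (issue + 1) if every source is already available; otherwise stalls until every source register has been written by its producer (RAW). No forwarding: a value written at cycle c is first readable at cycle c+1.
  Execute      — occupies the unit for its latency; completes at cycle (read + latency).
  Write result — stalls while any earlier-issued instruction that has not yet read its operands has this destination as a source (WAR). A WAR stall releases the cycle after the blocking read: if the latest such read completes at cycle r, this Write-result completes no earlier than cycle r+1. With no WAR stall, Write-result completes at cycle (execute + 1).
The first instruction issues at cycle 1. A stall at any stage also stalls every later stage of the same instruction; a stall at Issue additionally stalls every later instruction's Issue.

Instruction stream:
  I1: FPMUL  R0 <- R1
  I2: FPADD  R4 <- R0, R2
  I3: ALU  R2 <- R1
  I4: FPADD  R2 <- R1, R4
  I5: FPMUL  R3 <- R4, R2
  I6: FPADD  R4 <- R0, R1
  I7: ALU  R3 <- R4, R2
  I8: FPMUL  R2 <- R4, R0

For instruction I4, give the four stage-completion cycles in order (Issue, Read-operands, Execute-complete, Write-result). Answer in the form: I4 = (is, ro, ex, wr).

1) issue 1, read 2, done 7, write 8
2) issue 2, read 9, done 12, write 13  <RAW R0: wait I1 write@8>
3) issue 3, read 4, done 5, write 10  <WAR R2: wait I2 read@9>
4) issue 14, read 15, done 18, write 19  <struct: FPADD busy until I2 writes@13>
5) issue 15, read 20, done 25, write 26  <RAW R2: wait I4 write@19>
6) issue 20, read 21, done 24, write 25  <struct: FPADD busy until I4 writes@19>
7) issue 27, read 28, done 29, write 30  <WAW R3: wait I5 write@26>
8) issue 28, read 29, done 34, write 35

I4 = (14, 15, 18, 19)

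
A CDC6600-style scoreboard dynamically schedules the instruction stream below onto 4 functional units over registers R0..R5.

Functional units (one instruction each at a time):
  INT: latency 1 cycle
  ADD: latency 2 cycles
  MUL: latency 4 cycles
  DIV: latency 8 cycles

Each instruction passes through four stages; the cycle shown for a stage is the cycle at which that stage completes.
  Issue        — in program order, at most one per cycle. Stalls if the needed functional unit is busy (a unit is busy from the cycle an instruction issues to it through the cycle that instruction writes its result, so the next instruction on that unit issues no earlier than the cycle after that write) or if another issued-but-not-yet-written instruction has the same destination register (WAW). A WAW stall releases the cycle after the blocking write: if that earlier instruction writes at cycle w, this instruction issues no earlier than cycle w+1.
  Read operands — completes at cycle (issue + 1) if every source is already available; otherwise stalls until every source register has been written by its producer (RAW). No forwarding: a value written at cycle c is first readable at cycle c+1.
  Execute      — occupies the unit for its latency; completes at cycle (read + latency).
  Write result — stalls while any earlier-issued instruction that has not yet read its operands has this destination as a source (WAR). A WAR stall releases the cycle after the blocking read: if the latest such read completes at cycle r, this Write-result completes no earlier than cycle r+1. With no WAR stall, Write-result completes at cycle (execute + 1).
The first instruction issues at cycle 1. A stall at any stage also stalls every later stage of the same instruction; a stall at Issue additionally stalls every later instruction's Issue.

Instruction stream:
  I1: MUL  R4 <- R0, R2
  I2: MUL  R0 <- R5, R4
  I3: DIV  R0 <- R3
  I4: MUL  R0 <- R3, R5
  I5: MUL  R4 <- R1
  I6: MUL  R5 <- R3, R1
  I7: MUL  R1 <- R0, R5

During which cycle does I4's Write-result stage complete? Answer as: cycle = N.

cycle = 32

I1  is:1  ro:2  ex:6  wr:7
I2  is:8  ro:9  ex:13  wr:14  — struct: MUL busy until I1 writes@7
I3  is:15  ro:16  ex:24  wr:25  — WAW R0: wait I2 write@14
I4  is:26  ro:27  ex:31  wr:32  — WAW R0: wait I3 write@25
I5  is:33  ro:34  ex:38  wr:39  — struct: MUL busy until I4 writes@32
I6  is:40  ro:41  ex:45  wr:46  — struct: MUL busy until I5 writes@39
I7  is:47  ro:48  ex:52  wr:53  — struct: MUL busy until I6 writes@46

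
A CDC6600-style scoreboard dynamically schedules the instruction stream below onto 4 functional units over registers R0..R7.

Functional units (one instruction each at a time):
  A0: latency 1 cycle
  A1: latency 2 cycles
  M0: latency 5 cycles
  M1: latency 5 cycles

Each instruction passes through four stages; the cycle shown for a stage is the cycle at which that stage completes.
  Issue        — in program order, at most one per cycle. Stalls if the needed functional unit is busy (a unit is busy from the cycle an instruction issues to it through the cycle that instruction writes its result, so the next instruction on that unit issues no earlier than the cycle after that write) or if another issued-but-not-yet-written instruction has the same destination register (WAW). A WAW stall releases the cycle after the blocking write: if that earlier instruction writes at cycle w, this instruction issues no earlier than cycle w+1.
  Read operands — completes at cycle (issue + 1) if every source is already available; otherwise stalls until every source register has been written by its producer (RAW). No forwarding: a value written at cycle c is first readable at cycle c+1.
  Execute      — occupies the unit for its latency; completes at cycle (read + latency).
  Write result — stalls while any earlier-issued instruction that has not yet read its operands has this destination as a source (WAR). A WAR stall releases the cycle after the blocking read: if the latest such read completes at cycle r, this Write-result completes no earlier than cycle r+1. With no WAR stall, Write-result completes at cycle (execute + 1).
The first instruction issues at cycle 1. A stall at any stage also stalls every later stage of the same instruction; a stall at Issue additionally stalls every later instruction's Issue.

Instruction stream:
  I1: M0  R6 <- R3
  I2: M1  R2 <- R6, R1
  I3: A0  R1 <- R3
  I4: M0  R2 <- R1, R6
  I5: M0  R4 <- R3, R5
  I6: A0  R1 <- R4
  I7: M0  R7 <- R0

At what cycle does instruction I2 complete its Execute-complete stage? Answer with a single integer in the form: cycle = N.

cycle = 14

I1: IS=1 RO=2 EX=7 WR=8
I2: IS=2 RO=9 EX=14 WR=15  [RAW R6: wait I1 write@8]
I3: IS=3 RO=4 EX=5 WR=10  [WAR R1: wait I2 read@9]
I4: IS=16 RO=17 EX=22 WR=23  [WAW R2: wait I2 write@15]
I5: IS=24 RO=25 EX=30 WR=31  [struct: M0 busy until I4 writes@23]
I6: IS=25 RO=32 EX=33 WR=34  [RAW R4: wait I5 write@31]
I7: IS=32 RO=33 EX=38 WR=39  [struct: M0 busy until I5 writes@31]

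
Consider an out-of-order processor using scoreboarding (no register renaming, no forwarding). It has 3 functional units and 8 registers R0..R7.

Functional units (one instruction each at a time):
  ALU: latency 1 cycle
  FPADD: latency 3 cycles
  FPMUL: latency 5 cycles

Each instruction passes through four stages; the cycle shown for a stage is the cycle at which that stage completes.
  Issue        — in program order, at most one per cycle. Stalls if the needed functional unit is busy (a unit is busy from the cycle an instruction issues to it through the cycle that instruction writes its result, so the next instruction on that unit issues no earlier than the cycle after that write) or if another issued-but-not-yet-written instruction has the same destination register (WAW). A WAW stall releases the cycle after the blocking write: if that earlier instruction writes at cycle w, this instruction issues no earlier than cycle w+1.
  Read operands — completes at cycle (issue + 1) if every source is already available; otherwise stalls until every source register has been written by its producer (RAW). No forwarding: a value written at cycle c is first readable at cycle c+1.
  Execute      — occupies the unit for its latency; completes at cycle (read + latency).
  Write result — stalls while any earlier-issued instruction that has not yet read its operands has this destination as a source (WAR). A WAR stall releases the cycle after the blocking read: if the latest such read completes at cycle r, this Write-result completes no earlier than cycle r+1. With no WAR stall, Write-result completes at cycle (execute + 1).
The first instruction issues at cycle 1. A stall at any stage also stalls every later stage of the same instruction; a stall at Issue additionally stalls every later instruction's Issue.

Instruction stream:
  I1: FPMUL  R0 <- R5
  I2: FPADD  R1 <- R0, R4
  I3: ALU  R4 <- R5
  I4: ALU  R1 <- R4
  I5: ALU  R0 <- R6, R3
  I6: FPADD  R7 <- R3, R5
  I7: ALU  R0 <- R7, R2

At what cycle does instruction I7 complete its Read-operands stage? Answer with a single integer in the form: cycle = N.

cycle = 25

  I1 | 1 | 2 | 7 | 8
  I2 | 2 | 9 | 12 | 13   RAW R0: wait I1 write@8
  I3 | 3 | 4 | 5 | 10   WAR R4: wait I2 read@9
  I4 | 14 | 15 | 16 | 17   WAW R1: wait I2 write@13
  I5 | 18 | 19 | 20 | 21   struct: ALU busy until I4 writes@17
  I6 | 19 | 20 | 23 | 24
  I7 | 22 | 25 | 26 | 27   struct: ALU busy until I5 writes@21 · RAW R7: wait I6 write@24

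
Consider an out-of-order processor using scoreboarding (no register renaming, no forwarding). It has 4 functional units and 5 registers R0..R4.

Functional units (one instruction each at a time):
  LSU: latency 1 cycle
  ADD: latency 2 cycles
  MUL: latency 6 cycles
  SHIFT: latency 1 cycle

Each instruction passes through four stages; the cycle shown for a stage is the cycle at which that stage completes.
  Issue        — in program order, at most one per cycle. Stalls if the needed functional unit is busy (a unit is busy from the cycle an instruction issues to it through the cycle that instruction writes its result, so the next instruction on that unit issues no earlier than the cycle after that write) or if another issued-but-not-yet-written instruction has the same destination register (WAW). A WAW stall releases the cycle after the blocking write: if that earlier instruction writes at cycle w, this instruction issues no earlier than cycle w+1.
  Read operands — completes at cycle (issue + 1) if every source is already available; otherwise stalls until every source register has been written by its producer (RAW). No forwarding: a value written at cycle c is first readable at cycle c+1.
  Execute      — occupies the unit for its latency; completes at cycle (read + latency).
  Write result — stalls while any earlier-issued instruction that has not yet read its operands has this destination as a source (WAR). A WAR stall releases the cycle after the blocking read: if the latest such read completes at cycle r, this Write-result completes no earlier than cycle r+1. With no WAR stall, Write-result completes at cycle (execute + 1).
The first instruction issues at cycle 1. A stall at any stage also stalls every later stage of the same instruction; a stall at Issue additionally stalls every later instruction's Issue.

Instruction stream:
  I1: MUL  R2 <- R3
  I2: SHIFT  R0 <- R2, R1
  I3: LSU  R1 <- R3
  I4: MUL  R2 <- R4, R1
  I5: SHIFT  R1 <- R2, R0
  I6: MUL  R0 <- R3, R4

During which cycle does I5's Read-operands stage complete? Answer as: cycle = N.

cycle = 20

c1: I1 dispatched to MUL
c2: I1 operands ready | I2 dispatched to SHIFT
c3: I3 dispatched to LSU
c4: I3 operands ready
c5: I3 complete
c8: I1 complete
c9: R2←I1
c10: I2 operands ready | I4 dispatched to MUL
c11: I2 complete | R1←I3
c12: R0←I2 | I4 operands ready
c13: I5 dispatched to SHIFT
c18: I4 complete
c19: R2←I4
c20: I5 operands ready | I6 dispatched to MUL
c21: I5 complete | I6 operands ready
c22: R1←I5
c27: I6 complete
c28: R0←I6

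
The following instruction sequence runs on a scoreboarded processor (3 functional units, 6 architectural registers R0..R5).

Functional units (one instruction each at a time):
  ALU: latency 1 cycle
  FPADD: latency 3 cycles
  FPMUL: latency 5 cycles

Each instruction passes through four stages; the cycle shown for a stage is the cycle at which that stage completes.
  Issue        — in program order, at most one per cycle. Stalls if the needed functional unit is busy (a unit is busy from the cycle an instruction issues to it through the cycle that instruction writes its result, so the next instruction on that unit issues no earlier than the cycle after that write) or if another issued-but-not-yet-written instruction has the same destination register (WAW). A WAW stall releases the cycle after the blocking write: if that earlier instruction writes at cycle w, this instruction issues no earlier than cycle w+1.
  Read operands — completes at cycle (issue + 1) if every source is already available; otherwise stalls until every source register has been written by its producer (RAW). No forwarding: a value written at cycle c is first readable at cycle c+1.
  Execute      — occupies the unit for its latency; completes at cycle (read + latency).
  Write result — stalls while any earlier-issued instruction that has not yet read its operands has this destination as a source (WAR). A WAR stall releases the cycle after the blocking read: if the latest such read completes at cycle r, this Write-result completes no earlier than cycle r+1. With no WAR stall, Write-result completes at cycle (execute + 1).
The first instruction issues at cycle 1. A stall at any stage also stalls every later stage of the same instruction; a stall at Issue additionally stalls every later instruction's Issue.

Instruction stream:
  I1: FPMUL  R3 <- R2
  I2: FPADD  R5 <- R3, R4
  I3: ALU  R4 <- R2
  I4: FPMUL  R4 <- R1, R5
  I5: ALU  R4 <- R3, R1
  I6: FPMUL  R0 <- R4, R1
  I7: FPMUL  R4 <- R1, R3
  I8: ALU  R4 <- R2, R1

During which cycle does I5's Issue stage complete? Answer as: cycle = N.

cycle 1: I1 dispatched to FPMUL
cycle 2: I1 operands ready; I2 dispatched to FPADD
cycle 3: I3 dispatched to ALU
cycle 4: I3 operands ready
cycle 5: I3 complete
cycle 7: I1 complete
cycle 8: R3←I1
cycle 9: I2 operands ready
cycle 10: R4←I3
cycle 11: I4 dispatched to FPMUL
cycle 12: I2 complete
cycle 13: R5←I2
cycle 14: I4 operands ready
cycle 19: I4 complete
cycle 20: R4←I4
cycle 21: I5 dispatched to ALU
cycle 22: I5 operands ready; I6 dispatched to FPMUL
cycle 23: I5 complete
cycle 24: R4←I5
cycle 25: I6 operands ready
cycle 30: I6 complete
cycle 31: R0←I6
cycle 32: I7 dispatched to FPMUL
cycle 33: I7 operands ready
cycle 38: I7 complete
cycle 39: R4←I7
cycle 40: I8 dispatched to ALU
cycle 41: I8 operands ready
cycle 42: I8 complete
cycle 43: R4←I8

cycle = 21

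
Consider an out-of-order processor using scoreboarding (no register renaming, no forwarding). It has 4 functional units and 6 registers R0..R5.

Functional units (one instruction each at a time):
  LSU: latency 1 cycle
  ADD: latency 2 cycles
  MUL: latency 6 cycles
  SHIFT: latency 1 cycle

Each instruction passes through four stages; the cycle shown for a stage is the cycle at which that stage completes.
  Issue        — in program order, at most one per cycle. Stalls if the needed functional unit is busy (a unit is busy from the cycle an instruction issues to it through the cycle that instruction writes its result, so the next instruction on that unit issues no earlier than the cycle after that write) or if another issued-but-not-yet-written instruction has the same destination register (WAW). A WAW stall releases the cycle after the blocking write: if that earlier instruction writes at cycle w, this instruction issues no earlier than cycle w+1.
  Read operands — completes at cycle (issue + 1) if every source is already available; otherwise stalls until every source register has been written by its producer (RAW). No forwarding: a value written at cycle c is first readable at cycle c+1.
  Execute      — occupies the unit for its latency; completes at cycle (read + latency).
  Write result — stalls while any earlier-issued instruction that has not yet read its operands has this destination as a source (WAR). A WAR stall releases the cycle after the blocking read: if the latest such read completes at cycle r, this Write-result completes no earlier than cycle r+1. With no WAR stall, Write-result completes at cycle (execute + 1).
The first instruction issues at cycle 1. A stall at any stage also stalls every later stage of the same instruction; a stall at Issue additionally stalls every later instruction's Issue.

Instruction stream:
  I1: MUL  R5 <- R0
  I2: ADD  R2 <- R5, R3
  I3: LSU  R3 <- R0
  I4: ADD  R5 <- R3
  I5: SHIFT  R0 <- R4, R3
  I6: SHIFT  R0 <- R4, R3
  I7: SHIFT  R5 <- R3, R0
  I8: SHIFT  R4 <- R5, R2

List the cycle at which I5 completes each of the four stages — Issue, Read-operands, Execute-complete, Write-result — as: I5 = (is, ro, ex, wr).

t=1  issue I1 (MUL)
t=2  I1 read-ops, issue I2 (ADD)
t=3  issue I3 (LSU)
t=4  I3 read-ops
t=5  I3 finished on LSU
t=8  I1 finished on MUL
t=9  I1→R5
t=10  I2 read-ops
t=11  I3→R3
t=12  I2 finished on ADD
t=13  I2→R2
t=14  issue I4 (ADD)
t=15  I4 read-ops, issue I5 (SHIFT)
t=16  I5 read-ops
t=17  I4 finished on ADD, I5 finished on SHIFT
t=18  I4→R5, I5→R0
t=19  issue I6 (SHIFT)
t=20  I6 read-ops
t=21  I6 finished on SHIFT
t=22  I6→R0
t=23  issue I7 (SHIFT)
t=24  I7 read-ops
t=25  I7 finished on SHIFT
t=26  I7→R5
t=27  issue I8 (SHIFT)
t=28  I8 read-ops
t=29  I8 finished on SHIFT
t=30  I8→R4

I5 = (15, 16, 17, 18)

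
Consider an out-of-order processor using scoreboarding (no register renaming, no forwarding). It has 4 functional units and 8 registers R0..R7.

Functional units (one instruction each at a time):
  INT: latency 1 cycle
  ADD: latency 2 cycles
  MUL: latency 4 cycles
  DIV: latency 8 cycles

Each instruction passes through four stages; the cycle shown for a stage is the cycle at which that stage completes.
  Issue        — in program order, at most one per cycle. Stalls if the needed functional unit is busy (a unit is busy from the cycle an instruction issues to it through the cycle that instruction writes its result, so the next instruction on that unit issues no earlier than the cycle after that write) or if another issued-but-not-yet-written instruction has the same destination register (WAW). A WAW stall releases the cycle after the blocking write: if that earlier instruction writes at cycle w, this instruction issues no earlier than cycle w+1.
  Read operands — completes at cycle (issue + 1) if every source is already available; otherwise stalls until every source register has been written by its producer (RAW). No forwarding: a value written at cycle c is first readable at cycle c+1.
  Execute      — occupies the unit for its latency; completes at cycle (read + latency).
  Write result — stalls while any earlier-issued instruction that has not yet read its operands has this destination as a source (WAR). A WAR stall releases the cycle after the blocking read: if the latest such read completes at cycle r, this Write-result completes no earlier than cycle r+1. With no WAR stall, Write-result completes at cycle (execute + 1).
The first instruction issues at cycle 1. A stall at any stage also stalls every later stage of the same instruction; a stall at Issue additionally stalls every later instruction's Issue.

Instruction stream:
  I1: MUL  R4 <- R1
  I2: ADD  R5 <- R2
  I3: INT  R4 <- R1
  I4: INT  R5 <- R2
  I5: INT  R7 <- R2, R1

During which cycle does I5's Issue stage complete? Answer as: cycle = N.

cycle = 16

cycle 1: I1→MUL
cycle 2: I1 RO; I2→ADD
cycle 3: I2 RO
cycle 5: I2 EX
cycle 6: I1 EX; I2 WR R5
cycle 7: I1 WR R4
cycle 8: I3→INT
cycle 9: I3 RO
cycle 10: I3 EX
cycle 11: I3 WR R4
cycle 12: I4→INT
cycle 13: I4 RO
cycle 14: I4 EX
cycle 15: I4 WR R5
cycle 16: I5→INT
cycle 17: I5 RO
cycle 18: I5 EX
cycle 19: I5 WR R7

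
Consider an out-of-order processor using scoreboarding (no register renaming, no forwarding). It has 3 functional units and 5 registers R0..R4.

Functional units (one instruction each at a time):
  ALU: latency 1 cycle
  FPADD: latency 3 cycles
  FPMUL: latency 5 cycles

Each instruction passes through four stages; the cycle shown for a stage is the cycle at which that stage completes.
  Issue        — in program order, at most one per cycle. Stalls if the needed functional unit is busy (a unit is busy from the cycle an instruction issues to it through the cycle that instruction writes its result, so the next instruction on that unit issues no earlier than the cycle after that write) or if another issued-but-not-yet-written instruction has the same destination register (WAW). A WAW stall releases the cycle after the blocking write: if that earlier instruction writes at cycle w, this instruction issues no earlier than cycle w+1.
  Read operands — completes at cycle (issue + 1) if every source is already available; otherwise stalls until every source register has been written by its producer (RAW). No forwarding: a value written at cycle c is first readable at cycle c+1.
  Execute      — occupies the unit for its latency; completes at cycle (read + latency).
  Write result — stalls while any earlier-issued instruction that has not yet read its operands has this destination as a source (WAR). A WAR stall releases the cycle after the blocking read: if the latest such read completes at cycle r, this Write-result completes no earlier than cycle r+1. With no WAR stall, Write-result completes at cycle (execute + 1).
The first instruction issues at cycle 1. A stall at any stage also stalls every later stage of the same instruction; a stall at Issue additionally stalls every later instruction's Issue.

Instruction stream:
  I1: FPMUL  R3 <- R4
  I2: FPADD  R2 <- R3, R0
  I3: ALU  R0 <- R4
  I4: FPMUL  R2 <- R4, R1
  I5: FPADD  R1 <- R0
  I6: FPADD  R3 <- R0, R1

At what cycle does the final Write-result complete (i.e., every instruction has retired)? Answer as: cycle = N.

cycle = 26

t=1  issue I1 (FPMUL)
t=2  I1 read-ops; issue I2 (FPADD)
t=3  issue I3 (ALU)
t=4  I3 read-ops
t=5  I3 finished on ALU
t=7  I1 finished on FPMUL
t=8  I1→R3
t=9  I2 read-ops
t=10  I3→R0
t=12  I2 finished on FPADD
t=13  I2→R2
t=14  issue I4 (FPMUL)
t=15  I4 read-ops; issue I5 (FPADD)
t=16  I5 read-ops
t=19  I5 finished on FPADD
t=20  I4 finished on FPMUL; I5→R1
t=21  I4→R2; issue I6 (FPADD)
t=22  I6 read-ops
t=25  I6 finished on FPADD
t=26  I6→R3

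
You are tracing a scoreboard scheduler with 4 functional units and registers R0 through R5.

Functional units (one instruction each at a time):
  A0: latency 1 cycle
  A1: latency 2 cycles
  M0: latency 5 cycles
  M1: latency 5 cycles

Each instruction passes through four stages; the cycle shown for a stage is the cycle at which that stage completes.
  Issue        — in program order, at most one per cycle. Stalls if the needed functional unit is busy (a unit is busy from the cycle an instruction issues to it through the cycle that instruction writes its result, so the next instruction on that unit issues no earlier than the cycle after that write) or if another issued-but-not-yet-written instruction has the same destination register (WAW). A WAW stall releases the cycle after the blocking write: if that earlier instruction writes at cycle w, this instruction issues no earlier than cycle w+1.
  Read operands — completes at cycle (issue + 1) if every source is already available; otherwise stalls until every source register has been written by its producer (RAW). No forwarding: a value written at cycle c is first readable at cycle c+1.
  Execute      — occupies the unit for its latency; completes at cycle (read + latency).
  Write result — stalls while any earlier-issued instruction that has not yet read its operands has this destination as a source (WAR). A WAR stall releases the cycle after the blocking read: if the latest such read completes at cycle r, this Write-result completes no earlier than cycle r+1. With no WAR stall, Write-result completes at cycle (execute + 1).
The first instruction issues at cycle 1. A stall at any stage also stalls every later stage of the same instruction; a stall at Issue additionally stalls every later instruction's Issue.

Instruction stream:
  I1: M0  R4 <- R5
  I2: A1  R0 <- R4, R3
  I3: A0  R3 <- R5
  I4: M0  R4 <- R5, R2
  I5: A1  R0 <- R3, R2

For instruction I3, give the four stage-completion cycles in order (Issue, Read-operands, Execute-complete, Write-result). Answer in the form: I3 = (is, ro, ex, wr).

I3 = (3, 4, 5, 10)

I1 -> (1, 2, 7, 8)
I2 -> (2, 9, 11, 12)  // RAW R4: wait I1 write@8
I3 -> (3, 4, 5, 10)  // WAR R3: wait I2 read@9
I4 -> (9, 10, 15, 16)  // struct: M0 busy until I1 writes@8
I5 -> (13, 14, 16, 17)  // struct: A1 busy until I2 writes@12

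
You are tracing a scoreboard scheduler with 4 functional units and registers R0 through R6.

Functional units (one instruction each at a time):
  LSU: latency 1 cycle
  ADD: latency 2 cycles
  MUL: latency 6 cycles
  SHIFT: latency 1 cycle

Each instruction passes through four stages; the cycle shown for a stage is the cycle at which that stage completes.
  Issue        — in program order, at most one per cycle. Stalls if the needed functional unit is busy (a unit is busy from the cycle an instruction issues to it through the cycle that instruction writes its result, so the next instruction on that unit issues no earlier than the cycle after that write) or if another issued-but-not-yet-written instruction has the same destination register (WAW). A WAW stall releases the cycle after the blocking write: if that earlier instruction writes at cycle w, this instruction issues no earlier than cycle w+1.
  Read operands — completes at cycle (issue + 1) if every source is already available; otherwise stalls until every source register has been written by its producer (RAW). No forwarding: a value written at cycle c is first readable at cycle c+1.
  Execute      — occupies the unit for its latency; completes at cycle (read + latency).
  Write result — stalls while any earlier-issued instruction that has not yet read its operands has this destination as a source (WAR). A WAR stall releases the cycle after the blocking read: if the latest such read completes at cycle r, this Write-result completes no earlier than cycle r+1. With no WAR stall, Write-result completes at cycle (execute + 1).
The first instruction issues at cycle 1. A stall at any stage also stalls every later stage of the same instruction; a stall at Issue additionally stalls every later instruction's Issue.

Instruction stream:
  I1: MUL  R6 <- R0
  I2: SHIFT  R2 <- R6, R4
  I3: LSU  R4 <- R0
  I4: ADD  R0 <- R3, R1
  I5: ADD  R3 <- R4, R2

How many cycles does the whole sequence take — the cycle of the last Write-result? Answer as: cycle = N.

[I1] 1/2/8/9
[I2] 2/10/11/12  (RAW R6: wait I1 write@9)
[I3] 3/4/5/11  (WAR R4: wait I2 read@10)
[I4] 4/5/7/8
[I5] 9/13/15/16  (struct: ADD busy until I4 writes@8; RAW R2: wait I2 write@12)

cycle = 16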